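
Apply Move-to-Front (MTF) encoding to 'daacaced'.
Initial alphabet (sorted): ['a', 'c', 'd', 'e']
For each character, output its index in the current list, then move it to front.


MTF encoding:
'd': index 2 in ['a', 'c', 'd', 'e'] -> ['d', 'a', 'c', 'e']
'a': index 1 in ['d', 'a', 'c', 'e'] -> ['a', 'd', 'c', 'e']
'a': index 0 in ['a', 'd', 'c', 'e'] -> ['a', 'd', 'c', 'e']
'c': index 2 in ['a', 'd', 'c', 'e'] -> ['c', 'a', 'd', 'e']
'a': index 1 in ['c', 'a', 'd', 'e'] -> ['a', 'c', 'd', 'e']
'c': index 1 in ['a', 'c', 'd', 'e'] -> ['c', 'a', 'd', 'e']
'e': index 3 in ['c', 'a', 'd', 'e'] -> ['e', 'c', 'a', 'd']
'd': index 3 in ['e', 'c', 'a', 'd'] -> ['d', 'e', 'c', 'a']


Output: [2, 1, 0, 2, 1, 1, 3, 3]


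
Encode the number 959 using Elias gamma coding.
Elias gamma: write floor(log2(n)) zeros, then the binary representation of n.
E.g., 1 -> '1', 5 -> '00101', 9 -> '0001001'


num_bits = floor(log2(959)) + 1 = 10
leading_zeros = num_bits - 1 = 9
binary(959) = 1110111111

Elias gamma(959) = '000000000' + '1110111111' = 0000000001110111111 (19 bits)


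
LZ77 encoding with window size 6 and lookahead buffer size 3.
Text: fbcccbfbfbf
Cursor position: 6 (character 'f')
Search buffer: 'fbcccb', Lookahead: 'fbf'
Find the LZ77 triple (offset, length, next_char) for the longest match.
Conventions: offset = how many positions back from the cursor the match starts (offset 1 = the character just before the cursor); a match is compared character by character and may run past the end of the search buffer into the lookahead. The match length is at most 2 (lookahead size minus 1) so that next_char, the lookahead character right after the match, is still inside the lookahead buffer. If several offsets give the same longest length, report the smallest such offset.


Try each offset into the search buffer:
  offset=1 (pos 5, char 'b'): match length 0
  offset=2 (pos 4, char 'c'): match length 0
  offset=3 (pos 3, char 'c'): match length 0
  offset=4 (pos 2, char 'c'): match length 0
  offset=5 (pos 1, char 'b'): match length 0
  offset=6 (pos 0, char 'f'): match length 2
Longest match has length 2 at offset 6.
next_char = character at position 6 + 2 = 8 -> 'f'

Best match: offset=6, length=2 (matching 'fb' starting at position 0)
LZ77 triple: (6, 2, 'f')


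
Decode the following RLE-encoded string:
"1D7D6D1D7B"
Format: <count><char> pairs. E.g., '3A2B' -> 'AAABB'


Expanding each <count><char> pair:
  1D -> 'D'
  7D -> 'DDDDDDD'
  6D -> 'DDDDDD'
  1D -> 'D'
  7B -> 'BBBBBBB'

Decoded = DDDDDDDDDDDDDDDBBBBBBB


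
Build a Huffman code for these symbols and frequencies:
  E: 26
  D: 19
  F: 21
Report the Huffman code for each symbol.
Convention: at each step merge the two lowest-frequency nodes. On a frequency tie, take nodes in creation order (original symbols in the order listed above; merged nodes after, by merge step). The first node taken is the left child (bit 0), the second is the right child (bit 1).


Huffman tree construction:
Step 1: Merge D(19) + F(21) = 40
Step 2: Merge E(26) + (D+F)(40) = 66
Read each symbol's code off the tree from the root (left child = 0, right child = 1).

Codes:
  E: 0 (length 1)
  D: 10 (length 2)
  F: 11 (length 2)
Average code length: 106/66 = 1.6061 bits/symbol


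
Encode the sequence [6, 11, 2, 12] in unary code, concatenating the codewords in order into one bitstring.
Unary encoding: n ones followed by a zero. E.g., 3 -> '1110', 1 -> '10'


Encode each number as n ones followed by a terminating 0:
  6 -> 1111110 (7 bits)
  11 -> 111111111110 (12 bits)
  2 -> 110 (3 bits)
  12 -> 1111111111110 (13 bits)
Total length = 7 + 12 + 3 + 13 = 35 bits.

Unary([6, 11, 2, 12]) = 11111101111111111101101111111111110 (35 bits)


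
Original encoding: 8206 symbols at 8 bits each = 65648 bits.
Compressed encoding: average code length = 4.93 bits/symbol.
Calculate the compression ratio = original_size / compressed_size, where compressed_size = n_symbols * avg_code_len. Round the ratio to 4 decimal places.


original_size = n_symbols * orig_bits = 8206 * 8 = 65648 bits
compressed_size = n_symbols * avg_code_len = 8206 * 4.93 = 40455.58 bits
ratio = original_size / compressed_size = 65648 / 40455.58 = 1.6227

Compression ratio = 1.6227


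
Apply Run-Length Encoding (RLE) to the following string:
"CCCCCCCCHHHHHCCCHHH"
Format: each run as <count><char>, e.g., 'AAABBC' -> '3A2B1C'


Scanning runs left to right:
  i=0: run of 'C' x 8 -> '8C'
  i=8: run of 'H' x 5 -> '5H'
  i=13: run of 'C' x 3 -> '3C'
  i=16: run of 'H' x 3 -> '3H'

RLE = 8C5H3C3H


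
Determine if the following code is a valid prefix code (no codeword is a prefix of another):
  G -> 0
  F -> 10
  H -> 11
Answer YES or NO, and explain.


Checking each pair (does one codeword prefix another?):
  G='0' vs F='10': no prefix
  G='0' vs H='11': no prefix
  F='10' vs G='0': no prefix
  F='10' vs H='11': no prefix
  H='11' vs G='0': no prefix
  H='11' vs F='10': no prefix
No violation found over all pairs.

YES -- this is a valid prefix code. No codeword is a prefix of any other codeword.


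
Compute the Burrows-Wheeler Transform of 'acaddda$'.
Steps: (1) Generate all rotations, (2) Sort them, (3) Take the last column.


Rotations (sorted):
  0: $acaddda -> last char: a
  1: a$acaddd -> last char: d
  2: acaddda$ -> last char: $
  3: addda$ac -> last char: c
  4: caddda$a -> last char: a
  5: da$acadd -> last char: d
  6: dda$acad -> last char: d
  7: ddda$aca -> last char: a


BWT = ad$cadda


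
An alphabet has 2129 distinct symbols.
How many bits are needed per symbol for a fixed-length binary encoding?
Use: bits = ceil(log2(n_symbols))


log2(2129) = 11.056
Bracket: 2^11 = 2048 < 2129 <= 2^12 = 4096
So ceil(log2(2129)) = 12

bits = ceil(log2(2129)) = ceil(11.056) = 12 bits


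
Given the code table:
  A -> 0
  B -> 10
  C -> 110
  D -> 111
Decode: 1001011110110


Decoding:
10 -> B
0 -> A
10 -> B
111 -> D
10 -> B
110 -> C


Result: BABDBC


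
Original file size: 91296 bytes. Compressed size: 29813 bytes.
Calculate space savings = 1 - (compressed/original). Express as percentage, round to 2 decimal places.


ratio = compressed/original = 29813/91296 = 0.326553
savings = 1 - ratio = 1 - 0.326553 = 0.673447
as a percentage: 0.673447 * 100 = 67.34%

Space savings = 1 - 29813/91296 = 67.34%


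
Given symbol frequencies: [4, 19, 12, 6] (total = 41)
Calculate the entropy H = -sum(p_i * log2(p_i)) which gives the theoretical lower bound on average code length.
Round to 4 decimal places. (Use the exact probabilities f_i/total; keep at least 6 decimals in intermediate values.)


Per-symbol terms -p_i * log2(p_i) with p_i = f_i/41:
  p = 4/41 = 0.097561: log2(p) = -3.357552, -p*log2(p) = 0.327566
  p = 19/41 = 0.463415: log2(p) = -1.109624, -p*log2(p) = 0.514216
  p = 12/41 = 0.292683: log2(p) = -1.772590, -p*log2(p) = 0.518807
  p = 6/41 = 0.146341: log2(p) = -2.772590, -p*log2(p) = 0.405745
H = 0.327566 + 0.514216 + 0.518807 + 0.405745 = 1.766334

H = 1.7663 bits/symbol


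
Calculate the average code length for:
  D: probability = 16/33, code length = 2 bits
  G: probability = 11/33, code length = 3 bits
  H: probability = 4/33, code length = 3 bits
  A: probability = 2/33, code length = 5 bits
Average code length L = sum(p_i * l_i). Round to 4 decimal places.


Weighted contributions p_i * l_i:
  D: (16/33) * 2 = 32/33
  G: (11/33) * 3 = 33/33
  H: (4/33) * 3 = 12/33
  A: (2/33) * 5 = 10/33
Sum = (32 + 33 + 12 + 10)/33 = 87/33

L = 87/33 = 2.6364 bits/symbol


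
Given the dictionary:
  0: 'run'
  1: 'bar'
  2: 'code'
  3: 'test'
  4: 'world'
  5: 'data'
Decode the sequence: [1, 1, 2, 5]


Look up each index in the dictionary:
  1 -> 'bar'
  1 -> 'bar'
  2 -> 'code'
  5 -> 'data'

Decoded: "bar bar code data"


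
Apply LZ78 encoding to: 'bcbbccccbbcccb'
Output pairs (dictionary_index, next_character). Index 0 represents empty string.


LZ78 encoding steps:
Dictionary: {0: ''}
Step 1: w='' (idx 0), next='b' -> output (0, 'b'), add 'b' as idx 1
Step 2: w='' (idx 0), next='c' -> output (0, 'c'), add 'c' as idx 2
Step 3: w='b' (idx 1), next='b' -> output (1, 'b'), add 'bb' as idx 3
Step 4: w='c' (idx 2), next='c' -> output (2, 'c'), add 'cc' as idx 4
Step 5: w='cc' (idx 4), next='b' -> output (4, 'b'), add 'ccb' as idx 5
Step 6: w='b' (idx 1), next='c' -> output (1, 'c'), add 'bc' as idx 6
Step 7: w='ccb' (idx 5), end of input -> output (5, '')


Encoded: [(0, 'b'), (0, 'c'), (1, 'b'), (2, 'c'), (4, 'b'), (1, 'c'), (5, '')]


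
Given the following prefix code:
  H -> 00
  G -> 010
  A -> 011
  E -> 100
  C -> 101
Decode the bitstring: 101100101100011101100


Decoding step by step:
Bits 101 -> C
Bits 100 -> E
Bits 101 -> C
Bits 100 -> E
Bits 011 -> A
Bits 101 -> C
Bits 100 -> E


Decoded message: CECEACE


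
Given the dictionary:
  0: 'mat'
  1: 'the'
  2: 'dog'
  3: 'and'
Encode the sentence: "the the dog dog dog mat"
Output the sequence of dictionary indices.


Look up each word in the dictionary:
  'the' -> 1
  'the' -> 1
  'dog' -> 2
  'dog' -> 2
  'dog' -> 2
  'mat' -> 0

Encoded: [1, 1, 2, 2, 2, 0]


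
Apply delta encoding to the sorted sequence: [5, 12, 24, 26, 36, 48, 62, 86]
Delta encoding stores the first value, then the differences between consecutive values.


First value: 5
Deltas:
  12 - 5 = 7
  24 - 12 = 12
  26 - 24 = 2
  36 - 26 = 10
  48 - 36 = 12
  62 - 48 = 14
  86 - 62 = 24


Delta encoded: [5, 7, 12, 2, 10, 12, 14, 24]


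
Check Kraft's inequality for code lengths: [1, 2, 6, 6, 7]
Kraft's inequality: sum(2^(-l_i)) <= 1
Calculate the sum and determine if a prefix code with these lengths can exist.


Sum = 2^(-1) + 2^(-2) + 2^(-6) + 2^(-6) + 2^(-7)
    = 0.5 + 0.25 + 0.015625 + 0.015625 + 0.0078125
    = 101/128 = 0.7890625
Since 0.7890625 <= 1, Kraft's inequality IS satisfied.
A prefix code with these lengths CAN exist.

Kraft sum = 0.7890625. Satisfied.


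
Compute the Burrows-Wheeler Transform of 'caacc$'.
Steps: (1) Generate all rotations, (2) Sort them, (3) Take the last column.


Rotations (sorted):
  0: $caacc -> last char: c
  1: aacc$c -> last char: c
  2: acc$ca -> last char: a
  3: c$caac -> last char: c
  4: caacc$ -> last char: $
  5: cc$caa -> last char: a


BWT = ccac$a


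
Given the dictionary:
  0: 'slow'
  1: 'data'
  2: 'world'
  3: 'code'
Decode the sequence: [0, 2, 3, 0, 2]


Look up each index in the dictionary:
  0 -> 'slow'
  2 -> 'world'
  3 -> 'code'
  0 -> 'slow'
  2 -> 'world'

Decoded: "slow world code slow world"


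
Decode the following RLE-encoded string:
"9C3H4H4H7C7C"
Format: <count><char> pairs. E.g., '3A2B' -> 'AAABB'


Expanding each <count><char> pair:
  9C -> 'CCCCCCCCC'
  3H -> 'HHH'
  4H -> 'HHHH'
  4H -> 'HHHH'
  7C -> 'CCCCCCC'
  7C -> 'CCCCCCC'

Decoded = CCCCCCCCCHHHHHHHHHHHCCCCCCCCCCCCCC


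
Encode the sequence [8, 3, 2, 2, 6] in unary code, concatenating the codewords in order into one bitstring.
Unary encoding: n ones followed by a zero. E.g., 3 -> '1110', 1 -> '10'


Encode each number as n ones followed by a terminating 0:
  8 -> 111111110 (9 bits)
  3 -> 1110 (4 bits)
  2 -> 110 (3 bits)
  2 -> 110 (3 bits)
  6 -> 1111110 (7 bits)
Total length = 9 + 4 + 3 + 3 + 7 = 26 bits.

Unary([8, 3, 2, 2, 6]) = 11111111011101101101111110 (26 bits)


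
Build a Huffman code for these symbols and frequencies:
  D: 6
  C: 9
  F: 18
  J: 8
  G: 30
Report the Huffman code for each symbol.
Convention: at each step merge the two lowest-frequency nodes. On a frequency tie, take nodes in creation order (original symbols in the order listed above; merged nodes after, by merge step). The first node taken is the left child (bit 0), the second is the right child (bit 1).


Huffman tree construction:
Step 1: Merge D(6) + J(8) = 14
Step 2: Merge C(9) + (D+J)(14) = 23
Step 3: Merge F(18) + (C+(D+J))(23) = 41
Step 4: Merge G(30) + (F+(C+(D+J)))(41) = 71
Read each symbol's code off the tree from the root (left child = 0, right child = 1).

Codes:
  D: 1110 (length 4)
  C: 110 (length 3)
  F: 10 (length 2)
  J: 1111 (length 4)
  G: 0 (length 1)
Average code length: 149/71 = 2.0986 bits/symbol


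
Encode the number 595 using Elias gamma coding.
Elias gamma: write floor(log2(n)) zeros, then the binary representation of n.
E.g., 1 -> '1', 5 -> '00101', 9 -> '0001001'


num_bits = floor(log2(595)) + 1 = 10
leading_zeros = num_bits - 1 = 9
binary(595) = 1001010011

Elias gamma(595) = '000000000' + '1001010011' = 0000000001001010011 (19 bits)


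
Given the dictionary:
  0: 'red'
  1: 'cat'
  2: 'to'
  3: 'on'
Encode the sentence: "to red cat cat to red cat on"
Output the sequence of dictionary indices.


Look up each word in the dictionary:
  'to' -> 2
  'red' -> 0
  'cat' -> 1
  'cat' -> 1
  'to' -> 2
  'red' -> 0
  'cat' -> 1
  'on' -> 3

Encoded: [2, 0, 1, 1, 2, 0, 1, 3]


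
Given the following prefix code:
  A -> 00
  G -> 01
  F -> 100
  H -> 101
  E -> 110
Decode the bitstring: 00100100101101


Decoding step by step:
Bits 00 -> A
Bits 100 -> F
Bits 100 -> F
Bits 101 -> H
Bits 101 -> H


Decoded message: AFFHH


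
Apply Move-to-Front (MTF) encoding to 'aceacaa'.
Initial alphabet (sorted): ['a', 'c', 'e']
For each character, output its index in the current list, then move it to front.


MTF encoding:
'a': index 0 in ['a', 'c', 'e'] -> ['a', 'c', 'e']
'c': index 1 in ['a', 'c', 'e'] -> ['c', 'a', 'e']
'e': index 2 in ['c', 'a', 'e'] -> ['e', 'c', 'a']
'a': index 2 in ['e', 'c', 'a'] -> ['a', 'e', 'c']
'c': index 2 in ['a', 'e', 'c'] -> ['c', 'a', 'e']
'a': index 1 in ['c', 'a', 'e'] -> ['a', 'c', 'e']
'a': index 0 in ['a', 'c', 'e'] -> ['a', 'c', 'e']


Output: [0, 1, 2, 2, 2, 1, 0]


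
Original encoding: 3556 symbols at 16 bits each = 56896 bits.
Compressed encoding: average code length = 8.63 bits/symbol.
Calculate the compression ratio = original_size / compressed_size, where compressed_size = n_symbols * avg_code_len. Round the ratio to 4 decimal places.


original_size = n_symbols * orig_bits = 3556 * 16 = 56896 bits
compressed_size = n_symbols * avg_code_len = 3556 * 8.63 = 30688.28 bits
ratio = original_size / compressed_size = 56896 / 30688.28 = 1.854

Compression ratio = 1.854


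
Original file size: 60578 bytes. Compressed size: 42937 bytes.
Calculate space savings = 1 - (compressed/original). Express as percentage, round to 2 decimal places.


ratio = compressed/original = 42937/60578 = 0.708789
savings = 1 - ratio = 1 - 0.708789 = 0.291211
as a percentage: 0.291211 * 100 = 29.12%

Space savings = 1 - 42937/60578 = 29.12%


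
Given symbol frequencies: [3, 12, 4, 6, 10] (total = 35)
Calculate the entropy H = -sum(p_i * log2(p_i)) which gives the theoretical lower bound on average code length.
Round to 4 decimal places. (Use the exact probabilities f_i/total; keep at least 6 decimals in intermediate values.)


Per-symbol terms -p_i * log2(p_i) with p_i = f_i/35:
  p = 3/35 = 0.085714: log2(p) = -3.544321, -p*log2(p) = 0.303799
  p = 12/35 = 0.342857: log2(p) = -1.544321, -p*log2(p) = 0.529481
  p = 4/35 = 0.114286: log2(p) = -3.129283, -p*log2(p) = 0.357632
  p = 6/35 = 0.171429: log2(p) = -2.544321, -p*log2(p) = 0.436169
  p = 10/35 = 0.285714: log2(p) = -1.807355, -p*log2(p) = 0.516387
H = 0.303799 + 0.529481 + 0.357632 + 0.436169 + 0.516387 = 2.143468

H = 2.1435 bits/symbol


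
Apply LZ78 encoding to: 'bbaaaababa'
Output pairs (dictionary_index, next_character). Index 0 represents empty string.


LZ78 encoding steps:
Dictionary: {0: ''}
Step 1: w='' (idx 0), next='b' -> output (0, 'b'), add 'b' as idx 1
Step 2: w='b' (idx 1), next='a' -> output (1, 'a'), add 'ba' as idx 2
Step 3: w='' (idx 0), next='a' -> output (0, 'a'), add 'a' as idx 3
Step 4: w='a' (idx 3), next='a' -> output (3, 'a'), add 'aa' as idx 4
Step 5: w='ba' (idx 2), next='b' -> output (2, 'b'), add 'bab' as idx 5
Step 6: w='a' (idx 3), end of input -> output (3, '')


Encoded: [(0, 'b'), (1, 'a'), (0, 'a'), (3, 'a'), (2, 'b'), (3, '')]


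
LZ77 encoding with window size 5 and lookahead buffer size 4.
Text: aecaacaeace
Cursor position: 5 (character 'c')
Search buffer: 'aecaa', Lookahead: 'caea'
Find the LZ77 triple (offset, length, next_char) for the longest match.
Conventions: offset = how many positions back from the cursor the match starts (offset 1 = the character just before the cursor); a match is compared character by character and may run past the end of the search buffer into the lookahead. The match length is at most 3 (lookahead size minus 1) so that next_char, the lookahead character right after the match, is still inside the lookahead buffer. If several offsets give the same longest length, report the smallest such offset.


Try each offset into the search buffer:
  offset=1 (pos 4, char 'a'): match length 0
  offset=2 (pos 3, char 'a'): match length 0
  offset=3 (pos 2, char 'c'): match length 2
  offset=4 (pos 1, char 'e'): match length 0
  offset=5 (pos 0, char 'a'): match length 0
Longest match has length 2 at offset 3.
next_char = character at position 5 + 2 = 7 -> 'e'

Best match: offset=3, length=2 (matching 'ca' starting at position 2)
LZ77 triple: (3, 2, 'e')


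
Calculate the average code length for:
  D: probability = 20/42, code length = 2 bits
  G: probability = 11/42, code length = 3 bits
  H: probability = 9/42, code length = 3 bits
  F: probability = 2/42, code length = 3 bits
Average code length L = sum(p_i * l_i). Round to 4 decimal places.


Weighted contributions p_i * l_i:
  D: (20/42) * 2 = 40/42
  G: (11/42) * 3 = 33/42
  H: (9/42) * 3 = 27/42
  F: (2/42) * 3 = 6/42
Sum = (40 + 33 + 27 + 6)/42 = 106/42

L = 106/42 = 2.5238 bits/symbol


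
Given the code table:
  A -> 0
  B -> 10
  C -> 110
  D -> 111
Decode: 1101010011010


Decoding:
110 -> C
10 -> B
10 -> B
0 -> A
110 -> C
10 -> B


Result: CBBACB


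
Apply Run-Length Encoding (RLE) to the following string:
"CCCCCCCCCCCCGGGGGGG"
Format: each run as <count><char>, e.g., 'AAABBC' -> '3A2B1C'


Scanning runs left to right:
  i=0: run of 'C' x 12 -> '12C'
  i=12: run of 'G' x 7 -> '7G'

RLE = 12C7G


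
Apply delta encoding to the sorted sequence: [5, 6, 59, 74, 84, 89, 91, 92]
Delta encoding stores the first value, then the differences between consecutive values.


First value: 5
Deltas:
  6 - 5 = 1
  59 - 6 = 53
  74 - 59 = 15
  84 - 74 = 10
  89 - 84 = 5
  91 - 89 = 2
  92 - 91 = 1


Delta encoded: [5, 1, 53, 15, 10, 5, 2, 1]


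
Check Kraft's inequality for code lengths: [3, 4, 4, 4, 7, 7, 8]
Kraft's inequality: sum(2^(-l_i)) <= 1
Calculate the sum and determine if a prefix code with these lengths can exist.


Sum = 2^(-3) + 2^(-4) + 2^(-4) + 2^(-4) + 2^(-7) + 2^(-7) + 2^(-8)
    = 0.125 + 0.0625 + 0.0625 + 0.0625 + 0.0078125 + 0.0078125 + 0.00390625
    = 85/256 = 0.33203125
Since 0.33203125 <= 1, Kraft's inequality IS satisfied.
A prefix code with these lengths CAN exist.

Kraft sum = 0.33203125. Satisfied.


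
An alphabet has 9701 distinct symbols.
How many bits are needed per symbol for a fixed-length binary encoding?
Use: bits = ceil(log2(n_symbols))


log2(9701) = 13.2439
Bracket: 2^13 = 8192 < 9701 <= 2^14 = 16384
So ceil(log2(9701)) = 14

bits = ceil(log2(9701)) = ceil(13.2439) = 14 bits


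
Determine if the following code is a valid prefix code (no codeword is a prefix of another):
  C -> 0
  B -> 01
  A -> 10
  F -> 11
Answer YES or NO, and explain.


Checking each pair (does one codeword prefix another?):
  C='0' vs B='01': prefix -- VIOLATION

NO -- this is NOT a valid prefix code. C (0) is a prefix of B (01).


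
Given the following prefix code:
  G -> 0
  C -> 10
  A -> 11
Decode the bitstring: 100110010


Decoding step by step:
Bits 10 -> C
Bits 0 -> G
Bits 11 -> A
Bits 0 -> G
Bits 0 -> G
Bits 10 -> C


Decoded message: CGAGGC


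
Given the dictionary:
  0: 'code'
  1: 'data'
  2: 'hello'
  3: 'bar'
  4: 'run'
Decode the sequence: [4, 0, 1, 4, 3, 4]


Look up each index in the dictionary:
  4 -> 'run'
  0 -> 'code'
  1 -> 'data'
  4 -> 'run'
  3 -> 'bar'
  4 -> 'run'

Decoded: "run code data run bar run"


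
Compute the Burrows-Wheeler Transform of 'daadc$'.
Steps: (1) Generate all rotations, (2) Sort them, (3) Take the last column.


Rotations (sorted):
  0: $daadc -> last char: c
  1: aadc$d -> last char: d
  2: adc$da -> last char: a
  3: c$daad -> last char: d
  4: daadc$ -> last char: $
  5: dc$daa -> last char: a


BWT = cdad$a


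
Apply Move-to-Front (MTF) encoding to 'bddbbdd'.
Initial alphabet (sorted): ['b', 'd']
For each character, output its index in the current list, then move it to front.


MTF encoding:
'b': index 0 in ['b', 'd'] -> ['b', 'd']
'd': index 1 in ['b', 'd'] -> ['d', 'b']
'd': index 0 in ['d', 'b'] -> ['d', 'b']
'b': index 1 in ['d', 'b'] -> ['b', 'd']
'b': index 0 in ['b', 'd'] -> ['b', 'd']
'd': index 1 in ['b', 'd'] -> ['d', 'b']
'd': index 0 in ['d', 'b'] -> ['d', 'b']


Output: [0, 1, 0, 1, 0, 1, 0]


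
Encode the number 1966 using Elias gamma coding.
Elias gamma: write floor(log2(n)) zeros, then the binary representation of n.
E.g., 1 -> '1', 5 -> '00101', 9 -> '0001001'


num_bits = floor(log2(1966)) + 1 = 11
leading_zeros = num_bits - 1 = 10
binary(1966) = 11110101110

Elias gamma(1966) = '0000000000' + '11110101110' = 000000000011110101110 (21 bits)


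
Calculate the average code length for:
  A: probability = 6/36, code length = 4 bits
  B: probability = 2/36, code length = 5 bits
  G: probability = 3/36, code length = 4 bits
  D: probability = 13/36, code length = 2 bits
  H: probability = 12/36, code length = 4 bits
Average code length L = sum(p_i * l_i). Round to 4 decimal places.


Weighted contributions p_i * l_i:
  A: (6/36) * 4 = 24/36
  B: (2/36) * 5 = 10/36
  G: (3/36) * 4 = 12/36
  D: (13/36) * 2 = 26/36
  H: (12/36) * 4 = 48/36
Sum = (24 + 10 + 12 + 26 + 48)/36 = 120/36

L = 120/36 = 3.3333 bits/symbol


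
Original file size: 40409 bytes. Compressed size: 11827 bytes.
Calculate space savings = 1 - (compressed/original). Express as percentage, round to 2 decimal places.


ratio = compressed/original = 11827/40409 = 0.292682
savings = 1 - ratio = 1 - 0.292682 = 0.707318
as a percentage: 0.707318 * 100 = 70.73%

Space savings = 1 - 11827/40409 = 70.73%


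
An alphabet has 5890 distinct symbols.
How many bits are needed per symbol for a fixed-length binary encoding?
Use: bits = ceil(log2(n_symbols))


log2(5890) = 12.5241
Bracket: 2^12 = 4096 < 5890 <= 2^13 = 8192
So ceil(log2(5890)) = 13

bits = ceil(log2(5890)) = ceil(12.5241) = 13 bits


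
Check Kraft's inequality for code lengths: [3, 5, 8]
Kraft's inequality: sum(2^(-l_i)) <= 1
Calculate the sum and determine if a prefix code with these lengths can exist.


Sum = 2^(-3) + 2^(-5) + 2^(-8)
    = 0.125 + 0.03125 + 0.00390625
    = 41/256 = 0.16015625
Since 0.16015625 <= 1, Kraft's inequality IS satisfied.
A prefix code with these lengths CAN exist.

Kraft sum = 0.16015625. Satisfied.


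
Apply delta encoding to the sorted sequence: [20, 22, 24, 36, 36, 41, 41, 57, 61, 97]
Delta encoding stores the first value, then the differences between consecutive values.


First value: 20
Deltas:
  22 - 20 = 2
  24 - 22 = 2
  36 - 24 = 12
  36 - 36 = 0
  41 - 36 = 5
  41 - 41 = 0
  57 - 41 = 16
  61 - 57 = 4
  97 - 61 = 36


Delta encoded: [20, 2, 2, 12, 0, 5, 0, 16, 4, 36]


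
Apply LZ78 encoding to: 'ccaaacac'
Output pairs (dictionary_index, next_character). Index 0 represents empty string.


LZ78 encoding steps:
Dictionary: {0: ''}
Step 1: w='' (idx 0), next='c' -> output (0, 'c'), add 'c' as idx 1
Step 2: w='c' (idx 1), next='a' -> output (1, 'a'), add 'ca' as idx 2
Step 3: w='' (idx 0), next='a' -> output (0, 'a'), add 'a' as idx 3
Step 4: w='a' (idx 3), next='c' -> output (3, 'c'), add 'ac' as idx 4
Step 5: w='ac' (idx 4), end of input -> output (4, '')


Encoded: [(0, 'c'), (1, 'a'), (0, 'a'), (3, 'c'), (4, '')]


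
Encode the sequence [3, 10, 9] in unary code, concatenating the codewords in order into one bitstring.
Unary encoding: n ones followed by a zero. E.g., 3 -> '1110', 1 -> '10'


Encode each number as n ones followed by a terminating 0:
  3 -> 1110 (4 bits)
  10 -> 11111111110 (11 bits)
  9 -> 1111111110 (10 bits)
Total length = 4 + 11 + 10 = 25 bits.

Unary([3, 10, 9]) = 1110111111111101111111110 (25 bits)


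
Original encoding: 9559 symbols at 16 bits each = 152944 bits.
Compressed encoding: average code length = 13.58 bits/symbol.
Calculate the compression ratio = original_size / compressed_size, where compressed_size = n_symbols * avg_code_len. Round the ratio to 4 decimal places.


original_size = n_symbols * orig_bits = 9559 * 16 = 152944 bits
compressed_size = n_symbols * avg_code_len = 9559 * 13.58 = 129811.22 bits
ratio = original_size / compressed_size = 152944 / 129811.22 = 1.1782

Compression ratio = 1.1782


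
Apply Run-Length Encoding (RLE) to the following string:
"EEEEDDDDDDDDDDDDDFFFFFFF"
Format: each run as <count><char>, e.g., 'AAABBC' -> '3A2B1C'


Scanning runs left to right:
  i=0: run of 'E' x 4 -> '4E'
  i=4: run of 'D' x 13 -> '13D'
  i=17: run of 'F' x 7 -> '7F'

RLE = 4E13D7F


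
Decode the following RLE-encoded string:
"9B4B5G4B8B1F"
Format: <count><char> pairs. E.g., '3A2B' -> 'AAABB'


Expanding each <count><char> pair:
  9B -> 'BBBBBBBBB'
  4B -> 'BBBB'
  5G -> 'GGGGG'
  4B -> 'BBBB'
  8B -> 'BBBBBBBB'
  1F -> 'F'

Decoded = BBBBBBBBBBBBBGGGGGBBBBBBBBBBBBF


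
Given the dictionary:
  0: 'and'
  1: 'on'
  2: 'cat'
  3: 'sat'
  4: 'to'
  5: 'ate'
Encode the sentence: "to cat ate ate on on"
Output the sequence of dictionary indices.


Look up each word in the dictionary:
  'to' -> 4
  'cat' -> 2
  'ate' -> 5
  'ate' -> 5
  'on' -> 1
  'on' -> 1

Encoded: [4, 2, 5, 5, 1, 1]


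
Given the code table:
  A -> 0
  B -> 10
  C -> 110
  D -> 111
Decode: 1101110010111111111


Decoding:
110 -> C
111 -> D
0 -> A
0 -> A
10 -> B
111 -> D
111 -> D
111 -> D


Result: CDAABDDD


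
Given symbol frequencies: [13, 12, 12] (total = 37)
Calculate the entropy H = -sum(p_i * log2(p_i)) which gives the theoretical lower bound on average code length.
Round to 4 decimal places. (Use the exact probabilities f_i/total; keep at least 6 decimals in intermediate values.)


Per-symbol terms -p_i * log2(p_i) with p_i = f_i/37:
  p = 13/37 = 0.351351: log2(p) = -1.509014, -p*log2(p) = 0.530194
  p = 12/37 = 0.324324: log2(p) = -1.624491, -p*log2(p) = 0.526862
  p = 12/37 = 0.324324: log2(p) = -1.624491, -p*log2(p) = 0.526862
H = 0.530194 + 0.526862 + 0.526862 = 1.583918

H = 1.5839 bits/symbol


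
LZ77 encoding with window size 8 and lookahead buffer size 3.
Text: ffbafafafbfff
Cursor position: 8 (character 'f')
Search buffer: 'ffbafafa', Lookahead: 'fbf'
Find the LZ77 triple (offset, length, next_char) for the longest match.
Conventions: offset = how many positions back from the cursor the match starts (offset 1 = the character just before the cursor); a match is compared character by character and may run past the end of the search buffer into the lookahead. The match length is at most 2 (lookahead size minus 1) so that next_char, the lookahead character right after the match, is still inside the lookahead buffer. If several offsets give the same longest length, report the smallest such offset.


Try each offset into the search buffer:
  offset=1 (pos 7, char 'a'): match length 0
  offset=2 (pos 6, char 'f'): match length 1
  offset=3 (pos 5, char 'a'): match length 0
  offset=4 (pos 4, char 'f'): match length 1
  offset=5 (pos 3, char 'a'): match length 0
  offset=6 (pos 2, char 'b'): match length 0
  offset=7 (pos 1, char 'f'): match length 2
  offset=8 (pos 0, char 'f'): match length 1
Longest match has length 2 at offset 7.
next_char = character at position 8 + 2 = 10 -> 'f'

Best match: offset=7, length=2 (matching 'fb' starting at position 1)
LZ77 triple: (7, 2, 'f')


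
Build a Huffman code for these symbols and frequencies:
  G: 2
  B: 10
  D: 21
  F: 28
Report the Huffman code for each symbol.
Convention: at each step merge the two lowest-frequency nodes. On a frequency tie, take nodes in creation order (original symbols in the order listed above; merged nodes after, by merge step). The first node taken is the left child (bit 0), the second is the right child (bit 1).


Huffman tree construction:
Step 1: Merge G(2) + B(10) = 12
Step 2: Merge (G+B)(12) + D(21) = 33
Step 3: Merge F(28) + ((G+B)+D)(33) = 61
Read each symbol's code off the tree from the root (left child = 0, right child = 1).

Codes:
  G: 100 (length 3)
  B: 101 (length 3)
  D: 11 (length 2)
  F: 0 (length 1)
Average code length: 106/61 = 1.7377 bits/symbol


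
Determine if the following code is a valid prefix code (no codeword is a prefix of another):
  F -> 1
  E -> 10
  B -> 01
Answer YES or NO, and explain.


Checking each pair (does one codeword prefix another?):
  F='1' vs E='10': prefix -- VIOLATION

NO -- this is NOT a valid prefix code. F (1) is a prefix of E (10).


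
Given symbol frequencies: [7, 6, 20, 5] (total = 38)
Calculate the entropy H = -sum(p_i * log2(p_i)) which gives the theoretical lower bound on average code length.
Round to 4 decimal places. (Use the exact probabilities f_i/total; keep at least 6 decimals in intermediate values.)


Per-symbol terms -p_i * log2(p_i) with p_i = f_i/38:
  p = 7/38 = 0.184211: log2(p) = -2.440573, -p*log2(p) = 0.449579
  p = 6/38 = 0.157895: log2(p) = -2.662965, -p*log2(p) = 0.420468
  p = 20/38 = 0.526316: log2(p) = -0.925999, -p*log2(p) = 0.487368
  p = 5/38 = 0.131579: log2(p) = -2.925999, -p*log2(p) = 0.385000
H = 0.449579 + 0.420468 + 0.487368 + 0.385000 = 1.742415

H = 1.7424 bits/symbol


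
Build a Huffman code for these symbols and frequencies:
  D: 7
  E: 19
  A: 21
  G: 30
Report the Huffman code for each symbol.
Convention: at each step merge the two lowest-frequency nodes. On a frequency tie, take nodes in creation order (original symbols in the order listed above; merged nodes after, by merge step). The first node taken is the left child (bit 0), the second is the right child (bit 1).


Huffman tree construction:
Step 1: Merge D(7) + E(19) = 26
Step 2: Merge A(21) + (D+E)(26) = 47
Step 3: Merge G(30) + (A+(D+E))(47) = 77
Read each symbol's code off the tree from the root (left child = 0, right child = 1).

Codes:
  D: 110 (length 3)
  E: 111 (length 3)
  A: 10 (length 2)
  G: 0 (length 1)
Average code length: 150/77 = 1.9481 bits/symbol


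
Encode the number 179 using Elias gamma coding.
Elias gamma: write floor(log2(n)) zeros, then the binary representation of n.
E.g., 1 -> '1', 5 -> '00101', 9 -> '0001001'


num_bits = floor(log2(179)) + 1 = 8
leading_zeros = num_bits - 1 = 7
binary(179) = 10110011

Elias gamma(179) = '0000000' + '10110011' = 000000010110011 (15 bits)


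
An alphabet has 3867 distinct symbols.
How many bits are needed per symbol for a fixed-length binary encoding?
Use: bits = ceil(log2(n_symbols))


log2(3867) = 11.917
Bracket: 2^11 = 2048 < 3867 <= 2^12 = 4096
So ceil(log2(3867)) = 12

bits = ceil(log2(3867)) = ceil(11.917) = 12 bits


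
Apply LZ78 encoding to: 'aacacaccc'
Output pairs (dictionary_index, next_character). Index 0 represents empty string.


LZ78 encoding steps:
Dictionary: {0: ''}
Step 1: w='' (idx 0), next='a' -> output (0, 'a'), add 'a' as idx 1
Step 2: w='a' (idx 1), next='c' -> output (1, 'c'), add 'ac' as idx 2
Step 3: w='ac' (idx 2), next='a' -> output (2, 'a'), add 'aca' as idx 3
Step 4: w='' (idx 0), next='c' -> output (0, 'c'), add 'c' as idx 4
Step 5: w='c' (idx 4), next='c' -> output (4, 'c'), add 'cc' as idx 5


Encoded: [(0, 'a'), (1, 'c'), (2, 'a'), (0, 'c'), (4, 'c')]


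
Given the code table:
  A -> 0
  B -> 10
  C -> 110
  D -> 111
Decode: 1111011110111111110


Decoding:
111 -> D
10 -> B
111 -> D
10 -> B
111 -> D
111 -> D
110 -> C


Result: DBDBDDC


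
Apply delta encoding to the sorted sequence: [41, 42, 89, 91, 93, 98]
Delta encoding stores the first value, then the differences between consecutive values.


First value: 41
Deltas:
  42 - 41 = 1
  89 - 42 = 47
  91 - 89 = 2
  93 - 91 = 2
  98 - 93 = 5


Delta encoded: [41, 1, 47, 2, 2, 5]


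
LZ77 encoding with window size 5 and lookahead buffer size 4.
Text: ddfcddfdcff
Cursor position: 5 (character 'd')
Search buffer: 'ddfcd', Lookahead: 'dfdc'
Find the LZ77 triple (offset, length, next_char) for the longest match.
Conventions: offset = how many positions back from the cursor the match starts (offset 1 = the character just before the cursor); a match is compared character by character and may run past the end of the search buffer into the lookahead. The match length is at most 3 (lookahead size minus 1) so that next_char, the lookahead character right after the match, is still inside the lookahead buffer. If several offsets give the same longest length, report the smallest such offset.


Try each offset into the search buffer:
  offset=1 (pos 4, char 'd'): match length 1
  offset=2 (pos 3, char 'c'): match length 0
  offset=3 (pos 2, char 'f'): match length 0
  offset=4 (pos 1, char 'd'): match length 2
  offset=5 (pos 0, char 'd'): match length 1
Longest match has length 2 at offset 4.
next_char = character at position 5 + 2 = 7 -> 'd'

Best match: offset=4, length=2 (matching 'df' starting at position 1)
LZ77 triple: (4, 2, 'd')


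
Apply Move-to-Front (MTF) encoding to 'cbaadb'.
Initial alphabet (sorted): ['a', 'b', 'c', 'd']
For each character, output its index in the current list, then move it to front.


MTF encoding:
'c': index 2 in ['a', 'b', 'c', 'd'] -> ['c', 'a', 'b', 'd']
'b': index 2 in ['c', 'a', 'b', 'd'] -> ['b', 'c', 'a', 'd']
'a': index 2 in ['b', 'c', 'a', 'd'] -> ['a', 'b', 'c', 'd']
'a': index 0 in ['a', 'b', 'c', 'd'] -> ['a', 'b', 'c', 'd']
'd': index 3 in ['a', 'b', 'c', 'd'] -> ['d', 'a', 'b', 'c']
'b': index 2 in ['d', 'a', 'b', 'c'] -> ['b', 'd', 'a', 'c']


Output: [2, 2, 2, 0, 3, 2]


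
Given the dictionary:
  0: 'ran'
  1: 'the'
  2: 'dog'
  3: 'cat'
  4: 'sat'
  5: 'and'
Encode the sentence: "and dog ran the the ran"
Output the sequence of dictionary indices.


Look up each word in the dictionary:
  'and' -> 5
  'dog' -> 2
  'ran' -> 0
  'the' -> 1
  'the' -> 1
  'ran' -> 0

Encoded: [5, 2, 0, 1, 1, 0]


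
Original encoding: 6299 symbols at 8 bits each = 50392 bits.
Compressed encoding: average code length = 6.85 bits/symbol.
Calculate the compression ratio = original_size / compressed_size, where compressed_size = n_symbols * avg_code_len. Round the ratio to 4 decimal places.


original_size = n_symbols * orig_bits = 6299 * 8 = 50392 bits
compressed_size = n_symbols * avg_code_len = 6299 * 6.85 = 43148.15 bits
ratio = original_size / compressed_size = 50392 / 43148.15 = 1.1679

Compression ratio = 1.1679


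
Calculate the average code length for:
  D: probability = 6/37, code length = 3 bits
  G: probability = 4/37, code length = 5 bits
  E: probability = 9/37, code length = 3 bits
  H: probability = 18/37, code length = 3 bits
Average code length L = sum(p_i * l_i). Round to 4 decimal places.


Weighted contributions p_i * l_i:
  D: (6/37) * 3 = 18/37
  G: (4/37) * 5 = 20/37
  E: (9/37) * 3 = 27/37
  H: (18/37) * 3 = 54/37
Sum = (18 + 20 + 27 + 54)/37 = 119/37

L = 119/37 = 3.2162 bits/symbol


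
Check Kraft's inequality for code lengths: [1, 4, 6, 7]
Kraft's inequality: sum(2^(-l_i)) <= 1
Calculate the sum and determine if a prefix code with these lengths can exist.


Sum = 2^(-1) + 2^(-4) + 2^(-6) + 2^(-7)
    = 0.5 + 0.0625 + 0.015625 + 0.0078125
    = 75/128 = 0.5859375
Since 0.5859375 <= 1, Kraft's inequality IS satisfied.
A prefix code with these lengths CAN exist.

Kraft sum = 0.5859375. Satisfied.


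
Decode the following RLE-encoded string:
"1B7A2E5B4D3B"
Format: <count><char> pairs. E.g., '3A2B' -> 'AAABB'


Expanding each <count><char> pair:
  1B -> 'B'
  7A -> 'AAAAAAA'
  2E -> 'EE'
  5B -> 'BBBBB'
  4D -> 'DDDD'
  3B -> 'BBB'

Decoded = BAAAAAAAEEBBBBBDDDDBBB


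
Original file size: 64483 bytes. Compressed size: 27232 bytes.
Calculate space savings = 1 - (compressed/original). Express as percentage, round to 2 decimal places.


ratio = compressed/original = 27232/64483 = 0.422313
savings = 1 - ratio = 1 - 0.422313 = 0.577687
as a percentage: 0.577687 * 100 = 57.77%

Space savings = 1 - 27232/64483 = 57.77%


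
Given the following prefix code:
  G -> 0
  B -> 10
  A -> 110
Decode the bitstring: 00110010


Decoding step by step:
Bits 0 -> G
Bits 0 -> G
Bits 110 -> A
Bits 0 -> G
Bits 10 -> B


Decoded message: GGAGB


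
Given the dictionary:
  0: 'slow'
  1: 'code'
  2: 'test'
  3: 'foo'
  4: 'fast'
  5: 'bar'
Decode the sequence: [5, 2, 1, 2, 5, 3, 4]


Look up each index in the dictionary:
  5 -> 'bar'
  2 -> 'test'
  1 -> 'code'
  2 -> 'test'
  5 -> 'bar'
  3 -> 'foo'
  4 -> 'fast'

Decoded: "bar test code test bar foo fast"


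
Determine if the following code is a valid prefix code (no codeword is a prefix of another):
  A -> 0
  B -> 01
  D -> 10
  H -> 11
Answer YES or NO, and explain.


Checking each pair (does one codeword prefix another?):
  A='0' vs B='01': prefix -- VIOLATION

NO -- this is NOT a valid prefix code. A (0) is a prefix of B (01).


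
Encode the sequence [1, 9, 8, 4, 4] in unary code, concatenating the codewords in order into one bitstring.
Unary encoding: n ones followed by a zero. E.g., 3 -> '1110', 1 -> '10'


Encode each number as n ones followed by a terminating 0:
  1 -> 10 (2 bits)
  9 -> 1111111110 (10 bits)
  8 -> 111111110 (9 bits)
  4 -> 11110 (5 bits)
  4 -> 11110 (5 bits)
Total length = 2 + 10 + 9 + 5 + 5 = 31 bits.

Unary([1, 9, 8, 4, 4]) = 1011111111101111111101111011110 (31 bits)


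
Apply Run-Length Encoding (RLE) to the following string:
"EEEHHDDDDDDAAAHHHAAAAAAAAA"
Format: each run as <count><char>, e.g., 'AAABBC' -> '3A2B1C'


Scanning runs left to right:
  i=0: run of 'E' x 3 -> '3E'
  i=3: run of 'H' x 2 -> '2H'
  i=5: run of 'D' x 6 -> '6D'
  i=11: run of 'A' x 3 -> '3A'
  i=14: run of 'H' x 3 -> '3H'
  i=17: run of 'A' x 9 -> '9A'

RLE = 3E2H6D3A3H9A


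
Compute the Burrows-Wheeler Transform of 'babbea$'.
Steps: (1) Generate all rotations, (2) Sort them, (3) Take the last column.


Rotations (sorted):
  0: $babbea -> last char: a
  1: a$babbe -> last char: e
  2: abbea$b -> last char: b
  3: babbea$ -> last char: $
  4: bbea$ba -> last char: a
  5: bea$bab -> last char: b
  6: ea$babb -> last char: b


BWT = aeb$abb


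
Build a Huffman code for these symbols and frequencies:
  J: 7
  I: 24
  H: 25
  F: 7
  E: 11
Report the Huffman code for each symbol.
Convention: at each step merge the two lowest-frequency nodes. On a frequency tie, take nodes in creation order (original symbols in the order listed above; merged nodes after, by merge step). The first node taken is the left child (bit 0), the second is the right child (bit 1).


Huffman tree construction:
Step 1: Merge J(7) + F(7) = 14
Step 2: Merge E(11) + (J+F)(14) = 25
Step 3: Merge I(24) + H(25) = 49
Step 4: Merge (E+(J+F))(25) + (I+H)(49) = 74
Read each symbol's code off the tree from the root (left child = 0, right child = 1).

Codes:
  J: 010 (length 3)
  I: 10 (length 2)
  H: 11 (length 2)
  F: 011 (length 3)
  E: 00 (length 2)
Average code length: 162/74 = 2.1892 bits/symbol


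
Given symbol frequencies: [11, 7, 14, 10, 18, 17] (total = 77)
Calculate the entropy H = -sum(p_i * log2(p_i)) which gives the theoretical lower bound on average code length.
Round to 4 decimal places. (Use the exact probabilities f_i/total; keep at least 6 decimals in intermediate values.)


Per-symbol terms -p_i * log2(p_i) with p_i = f_i/77:
  p = 11/77 = 0.142857: log2(p) = -2.807355, -p*log2(p) = 0.401051
  p = 7/77 = 0.090909: log2(p) = -3.459432, -p*log2(p) = 0.314494
  p = 14/77 = 0.181818: log2(p) = -2.459432, -p*log2(p) = 0.447169
  p = 10/77 = 0.129870: log2(p) = -2.944858, -p*log2(p) = 0.382449
  p = 18/77 = 0.233766: log2(p) = -2.096862, -p*log2(p) = 0.490175
  p = 17/77 = 0.220779: log2(p) = -2.179324, -p*log2(p) = 0.481149
H = 0.401051 + 0.314494 + 0.447169 + 0.382449 + 0.490175 + 0.481149 = 2.516487

H = 2.5165 bits/symbol


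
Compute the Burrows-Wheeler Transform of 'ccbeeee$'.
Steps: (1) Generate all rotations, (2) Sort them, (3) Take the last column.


Rotations (sorted):
  0: $ccbeeee -> last char: e
  1: beeee$cc -> last char: c
  2: cbeeee$c -> last char: c
  3: ccbeeee$ -> last char: $
  4: e$ccbeee -> last char: e
  5: ee$ccbee -> last char: e
  6: eee$ccbe -> last char: e
  7: eeee$ccb -> last char: b


BWT = ecc$eeeb
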